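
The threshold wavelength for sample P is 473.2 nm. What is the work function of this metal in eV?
2.62 eV

At the threshold wavelength, photon energy equals work function:
φ = hc/λ₀

Calculating:
φ = (6.626×10⁻³⁴ J·s)(3×10⁸ m/s) / (473.2×10⁻⁹ m)
φ = 2.62 eV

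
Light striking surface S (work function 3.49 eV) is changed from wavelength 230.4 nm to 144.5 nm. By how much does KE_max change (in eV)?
3.1990 eV

Using Einstein's equation: KE_max = hc/λ - φ

For λ₁ = 230.4 nm:
KE₁ = hc/λ₁ - φ = 5.3813 - 3.49 = 1.8913 eV

For λ₂ = 144.5 nm:
KE₂ = hc/λ₂ - φ = 8.5802 - 3.49 = 5.0902 eV

Change in KE:
ΔKE = KE₂ - KE₁ = 5.0902 - 1.8913 = 3.1990 eV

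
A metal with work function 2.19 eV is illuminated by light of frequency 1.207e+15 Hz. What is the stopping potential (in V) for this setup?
2.8018 V

The stopping potential V_s satisfies: eV_s = KE_max

First, find KE_max using Einstein's equation:
E_photon = hf = (6.626×10⁻³⁴ J·s)(1.207e+15 Hz) = 4.9918 eV
KE_max = E_photon - φ = 4.9918 - 2.19 = 2.8018 eV

Since eV_s = KE_max:
V_s = KE_max/e = 2.8018 V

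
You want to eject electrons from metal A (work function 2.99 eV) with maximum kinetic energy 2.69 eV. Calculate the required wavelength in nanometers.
218.28 nm

From Einstein's equation: KE_max = hc/λ - φ

Rearranging for λ:
hc/λ = KE_max + φ
λ = hc/(KE_max + φ)

Required photon energy:
E_photon = KE_max + φ = 2.69 + 2.99 = 5.68 eV

Required wavelength:
λ = hc/E_photon = (6.626×10⁻³⁴)(3×10⁸) / (5.68 × 1.602×10⁻¹⁹)
λ = 218.28 nm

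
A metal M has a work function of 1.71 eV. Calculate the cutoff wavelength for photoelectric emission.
725.05 nm

The threshold wavelength is when the photon energy equals the work function:
hc/λ₀ = φ

Solving for λ₀:
λ₀ = hc/φ = (6.626×10⁻³⁴ J·s)(3×10⁸ m/s) / (1.71 eV × 1.602×10⁻¹⁹ J/eV)
λ₀ = 725.05 nm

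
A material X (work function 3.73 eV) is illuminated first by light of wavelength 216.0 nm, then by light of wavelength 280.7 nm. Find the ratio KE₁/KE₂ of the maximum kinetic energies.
2.9259

Using Einstein's equation: KE_max = hc/λ - φ

For λ₁ = 216.0 nm:
E₁ = hc/λ₁ = 5.7400 eV
KE₁ = E₁ - φ = 5.7400 - 3.73 = 2.0100 eV

For λ₂ = 280.7 nm:
E₂ = hc/λ₂ = 4.4170 eV
KE₂ = E₂ - φ = 4.4170 - 3.73 = 0.6870 eV

Ratio: KE₁/KE₂ = 2.0100/0.6870 = 2.9259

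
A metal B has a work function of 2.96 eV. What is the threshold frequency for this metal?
7.1572e+14 Hz

The threshold frequency is when the photon energy equals the work function:
hf₀ = φ

Solving for f₀:
f₀ = φ/h = (2.96 eV × 1.602×10⁻¹⁹ J/eV) / (6.626×10⁻³⁴ J·s)
f₀ = 7.1572e+14 Hz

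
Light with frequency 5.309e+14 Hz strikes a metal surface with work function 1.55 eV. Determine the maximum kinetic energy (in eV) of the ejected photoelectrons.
0.6456 eV

Using Einstein's photoelectric equation: KE_max = hf - φ

First, calculate the photon energy:
E_photon = hf = (6.626×10⁻³⁴ J·s)(5.309e+14 Hz)
E_photon = 2.1956 eV

Then, the maximum kinetic energy:
KE_max = E_photon - φ = 2.1956 eV - 1.55 eV = 0.6456 eV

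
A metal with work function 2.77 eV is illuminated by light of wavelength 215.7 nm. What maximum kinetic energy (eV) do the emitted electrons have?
2.9780 eV

Using Einstein's photoelectric equation: KE_max = hf - φ = hc/λ - φ

First, calculate the photon energy:
E_photon = hc/λ = (6.626×10⁻³⁴ J·s)(3×10⁸ m/s) / (215.7×10⁻⁹ m)
E_photon = 5.7480 eV

Then, the maximum kinetic energy:
KE_max = E_photon - φ = 5.7480 eV - 2.77 eV = 2.9780 eV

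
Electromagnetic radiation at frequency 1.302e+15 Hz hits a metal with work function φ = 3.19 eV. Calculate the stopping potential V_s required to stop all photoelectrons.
2.1946 V

The stopping potential V_s satisfies: eV_s = KE_max

First, find KE_max using Einstein's equation:
E_photon = hf = (6.626×10⁻³⁴ J·s)(1.302e+15 Hz) = 5.3846 eV
KE_max = E_photon - φ = 5.3846 - 3.19 = 2.1946 eV

Since eV_s = KE_max:
V_s = KE_max/e = 2.1946 V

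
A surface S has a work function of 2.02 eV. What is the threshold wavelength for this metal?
613.78 nm

The threshold wavelength is when the photon energy equals the work function:
hc/λ₀ = φ

Solving for λ₀:
λ₀ = hc/φ = (6.626×10⁻³⁴ J·s)(3×10⁸ m/s) / (2.02 eV × 1.602×10⁻¹⁹ J/eV)
λ₀ = 613.78 nm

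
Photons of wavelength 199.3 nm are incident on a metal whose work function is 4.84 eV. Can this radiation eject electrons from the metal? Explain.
Yes

For photoemission, the photon energy must exceed the work function.

Photon energy: E = hc/λ = 6.2210 eV
Work function: φ = 4.84 eV

Since E_photon (6.2210 eV) > φ (4.84 eV), photoemission WILL occur.
The threshold wavelength is λ₀ = hc/φ = 256.2 nm.
Since 199.3 nm < 256.2 nm, the light has sufficient energy.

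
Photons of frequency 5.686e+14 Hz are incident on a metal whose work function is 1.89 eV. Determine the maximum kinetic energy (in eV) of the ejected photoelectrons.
0.4615 eV

Using Einstein's photoelectric equation: KE_max = hf - φ

First, calculate the photon energy:
E_photon = hf = (6.626×10⁻³⁴ J·s)(5.686e+14 Hz)
E_photon = 2.3515 eV

Then, the maximum kinetic energy:
KE_max = E_photon - φ = 2.3515 eV - 1.89 eV = 0.4615 eV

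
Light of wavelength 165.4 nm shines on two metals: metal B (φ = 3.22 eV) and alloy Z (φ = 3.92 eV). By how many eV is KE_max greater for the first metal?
0.7000 eV

Using KE_max = hc/λ - φ for each metal:

Photon energy: E = hc/λ = 7.4960 eV

For metal B (φ₁ = 3.22 eV):
KE₁ = E - φ₁ = 7.4960 - 3.22 = 4.2760 eV

For alloy Z (φ₂ = 3.92 eV):
KE₂ = E - φ₂ = 7.4960 - 3.92 = 3.5760 eV

Difference:
ΔKE = KE₁ - KE₂ = 4.2760 - 3.5760 = 0.7000 eV

Note: The difference equals the difference in work functions: 3.92 - 3.22 = 0.70 eV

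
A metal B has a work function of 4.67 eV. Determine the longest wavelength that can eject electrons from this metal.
265.49 nm

The threshold wavelength is when the photon energy equals the work function:
hc/λ₀ = φ

Solving for λ₀:
λ₀ = hc/φ = (6.626×10⁻³⁴ J·s)(3×10⁸ m/s) / (4.67 eV × 1.602×10⁻¹⁹ J/eV)
λ₀ = 265.49 nm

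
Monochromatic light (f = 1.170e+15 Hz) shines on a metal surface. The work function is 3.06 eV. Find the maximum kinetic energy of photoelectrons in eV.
1.7787 eV

Using Einstein's photoelectric equation: KE_max = hf - φ

First, calculate the photon energy:
E_photon = hf = (6.626×10⁻³⁴ J·s)(1.170e+15 Hz)
E_photon = 4.8387 eV

Then, the maximum kinetic energy:
KE_max = E_photon - φ = 4.8387 eV - 3.06 eV = 1.7787 eV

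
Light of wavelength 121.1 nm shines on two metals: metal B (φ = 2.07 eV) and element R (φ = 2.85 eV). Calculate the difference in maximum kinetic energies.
0.7800 eV

Using KE_max = hc/λ - φ for each metal:

Photon energy: E = hc/λ = 10.2382 eV

For metal B (φ₁ = 2.07 eV):
KE₁ = E - φ₁ = 10.2382 - 2.07 = 8.1682 eV

For element R (φ₂ = 2.85 eV):
KE₂ = E - φ₂ = 10.2382 - 2.85 = 7.3882 eV

Difference:
ΔKE = KE₁ - KE₂ = 8.1682 - 7.3882 = 0.7800 eV

Note: The difference equals the difference in work functions: 2.85 - 2.07 = 0.78 eV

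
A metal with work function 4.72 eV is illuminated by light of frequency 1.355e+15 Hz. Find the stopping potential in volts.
0.8838 V

The stopping potential V_s satisfies: eV_s = KE_max

First, find KE_max using Einstein's equation:
E_photon = hf = (6.626×10⁻³⁴ J·s)(1.355e+15 Hz) = 5.6038 eV
KE_max = E_photon - φ = 5.6038 - 4.72 = 0.8838 eV

Since eV_s = KE_max:
V_s = KE_max/e = 0.8838 V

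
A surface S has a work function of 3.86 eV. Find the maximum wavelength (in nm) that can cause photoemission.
321.20 nm

The threshold wavelength is when the photon energy equals the work function:
hc/λ₀ = φ

Solving for λ₀:
λ₀ = hc/φ = (6.626×10⁻³⁴ J·s)(3×10⁸ m/s) / (3.86 eV × 1.602×10⁻¹⁹ J/eV)
λ₀ = 321.20 nm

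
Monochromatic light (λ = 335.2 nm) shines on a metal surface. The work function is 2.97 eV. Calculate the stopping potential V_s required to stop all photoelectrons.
0.7288 V

The stopping potential V_s satisfies: eV_s = KE_max

First, find KE_max using Einstein's equation:
E_photon = hc/λ = 3.6988 eV
KE_max = E_photon - φ = 3.6988 - 2.97 = 0.7288 eV

Since eV_s = KE_max:
V_s = KE_max/e = 0.7288 V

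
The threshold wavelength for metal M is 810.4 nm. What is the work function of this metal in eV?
1.53 eV

At the threshold wavelength, photon energy equals work function:
φ = hc/λ₀

Calculating:
φ = (6.626×10⁻³⁴ J·s)(3×10⁸ m/s) / (810.4×10⁻⁹ m)
φ = 1.53 eV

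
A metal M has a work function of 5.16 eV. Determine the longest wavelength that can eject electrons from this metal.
240.28 nm

The threshold wavelength is when the photon energy equals the work function:
hc/λ₀ = φ

Solving for λ₀:
λ₀ = hc/φ = (6.626×10⁻³⁴ J·s)(3×10⁸ m/s) / (5.16 eV × 1.602×10⁻¹⁹ J/eV)
λ₀ = 240.28 nm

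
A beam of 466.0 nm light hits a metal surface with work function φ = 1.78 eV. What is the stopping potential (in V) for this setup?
0.8806 V

The stopping potential V_s satisfies: eV_s = KE_max

First, find KE_max using Einstein's equation:
E_photon = hc/λ = 2.6606 eV
KE_max = E_photon - φ = 2.6606 - 1.78 = 0.8806 eV

Since eV_s = KE_max:
V_s = KE_max/e = 0.8806 V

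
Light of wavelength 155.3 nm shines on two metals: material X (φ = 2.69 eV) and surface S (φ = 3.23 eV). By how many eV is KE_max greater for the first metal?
0.5400 eV

Using KE_max = hc/λ - φ for each metal:

Photon energy: E = hc/λ = 7.9835 eV

For material X (φ₁ = 2.69 eV):
KE₁ = E - φ₁ = 7.9835 - 2.69 = 5.2935 eV

For surface S (φ₂ = 3.23 eV):
KE₂ = E - φ₂ = 7.9835 - 3.23 = 4.7535 eV

Difference:
ΔKE = KE₁ - KE₂ = 5.2935 - 4.7535 = 0.5400 eV

Note: The difference equals the difference in work functions: 3.23 - 2.69 = 0.54 eV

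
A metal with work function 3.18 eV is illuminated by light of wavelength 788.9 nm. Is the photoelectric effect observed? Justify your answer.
No

For photoemission, the photon energy must exceed the work function.

Photon energy: E = hc/λ = 1.5716 eV
Work function: φ = 3.18 eV

Since E_photon (1.5716 eV) < φ (3.18 eV), photoemission will NOT occur.
The threshold wavelength is λ₀ = hc/φ = 389.9 nm.
Since 788.9 nm > 389.9 nm, the photons lack sufficient energy.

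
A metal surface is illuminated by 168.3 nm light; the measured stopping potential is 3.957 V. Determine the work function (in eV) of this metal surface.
3.41 eV

The stopping potential gives the maximum kinetic energy: KE_max = eV_s = 3.957 eV

From Einstein's photoelectric equation: KE_max = hc/λ - φ
Rearranging: φ = hc/λ - KE_max

Calculate photon energy:
E_photon = hc/λ = (6.626×10⁻³⁴ J·s)(3×10⁸ m/s) / (168.3×10⁻⁹ m) = 7.3669 eV

Therefore:
φ = 7.3669 - 3.957 = 3.41 eV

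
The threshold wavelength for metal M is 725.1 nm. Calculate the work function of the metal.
1.71 eV

At the threshold wavelength, photon energy equals work function:
φ = hc/λ₀

Calculating:
φ = (6.626×10⁻³⁴ J·s)(3×10⁸ m/s) / (725.1×10⁻⁹ m)
φ = 1.71 eV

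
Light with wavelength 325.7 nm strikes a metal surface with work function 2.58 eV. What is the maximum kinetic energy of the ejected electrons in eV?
1.2267 eV

Using Einstein's photoelectric equation: KE_max = hf - φ = hc/λ - φ

First, calculate the photon energy:
E_photon = hc/λ = (6.626×10⁻³⁴ J·s)(3×10⁸ m/s) / (325.7×10⁻⁹ m)
E_photon = 3.8067 eV

Then, the maximum kinetic energy:
KE_max = E_photon - φ = 3.8067 eV - 2.58 eV = 1.2267 eV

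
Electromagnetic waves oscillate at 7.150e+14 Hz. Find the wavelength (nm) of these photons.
419.29 nm

Using the wave equation: c = fλ

Solving for wavelength:
λ = c/f = (3×10⁸ m/s) / (7.150e+14 Hz)
λ = 419.29 nm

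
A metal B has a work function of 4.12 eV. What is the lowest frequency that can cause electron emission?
9.9621e+14 Hz

The threshold frequency is when the photon energy equals the work function:
hf₀ = φ

Solving for f₀:
f₀ = φ/h = (4.12 eV × 1.602×10⁻¹⁹ J/eV) / (6.626×10⁻³⁴ J·s)
f₀ = 9.9621e+14 Hz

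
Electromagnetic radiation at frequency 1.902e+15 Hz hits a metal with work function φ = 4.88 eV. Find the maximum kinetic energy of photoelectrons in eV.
2.9860 eV

Using Einstein's photoelectric equation: KE_max = hf - φ

First, calculate the photon energy:
E_photon = hf = (6.626×10⁻³⁴ J·s)(1.902e+15 Hz)
E_photon = 7.8660 eV

Then, the maximum kinetic energy:
KE_max = E_photon - φ = 7.8660 eV - 4.88 eV = 2.9860 eV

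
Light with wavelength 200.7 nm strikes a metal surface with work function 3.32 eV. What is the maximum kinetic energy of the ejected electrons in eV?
2.8576 eV

Using Einstein's photoelectric equation: KE_max = hf - φ = hc/λ - φ

First, calculate the photon energy:
E_photon = hc/λ = (6.626×10⁻³⁴ J·s)(3×10⁸ m/s) / (200.7×10⁻⁹ m)
E_photon = 6.1776 eV

Then, the maximum kinetic energy:
KE_max = E_photon - φ = 6.1776 eV - 3.32 eV = 2.8576 eV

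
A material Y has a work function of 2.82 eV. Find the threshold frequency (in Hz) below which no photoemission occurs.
6.8187e+14 Hz

The threshold frequency is when the photon energy equals the work function:
hf₀ = φ

Solving for f₀:
f₀ = φ/h = (2.82 eV × 1.602×10⁻¹⁹ J/eV) / (6.626×10⁻³⁴ J·s)
f₀ = 6.8187e+14 Hz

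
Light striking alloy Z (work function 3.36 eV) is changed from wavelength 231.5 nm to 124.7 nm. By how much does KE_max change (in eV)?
4.5869 eV

Using Einstein's equation: KE_max = hc/λ - φ

For λ₁ = 231.5 nm:
KE₁ = hc/λ₁ - φ = 5.3557 - 3.36 = 1.9957 eV

For λ₂ = 124.7 nm:
KE₂ = hc/λ₂ - φ = 9.9426 - 3.36 = 6.5826 eV

Change in KE:
ΔKE = KE₂ - KE₁ = 6.5826 - 1.9957 = 4.5869 eV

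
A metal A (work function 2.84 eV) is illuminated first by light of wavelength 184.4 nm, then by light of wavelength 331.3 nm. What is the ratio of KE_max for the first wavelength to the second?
4.3039

Using Einstein's equation: KE_max = hc/λ - φ

For λ₁ = 184.4 nm:
E₁ = hc/λ₁ = 6.7237 eV
KE₁ = E₁ - φ = 6.7237 - 2.84 = 3.8837 eV

For λ₂ = 331.3 nm:
E₂ = hc/λ₂ = 3.7424 eV
KE₂ = E₂ - φ = 3.7424 - 2.84 = 0.9024 eV

Ratio: KE₁/KE₂ = 3.8837/0.9024 = 4.3039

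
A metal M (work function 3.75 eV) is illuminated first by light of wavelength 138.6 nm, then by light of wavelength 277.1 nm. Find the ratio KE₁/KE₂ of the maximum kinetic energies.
7.1726

Using Einstein's equation: KE_max = hc/λ - φ

For λ₁ = 138.6 nm:
E₁ = hc/λ₁ = 8.9455 eV
KE₁ = E₁ - φ = 8.9455 - 3.75 = 5.1955 eV

For λ₂ = 277.1 nm:
E₂ = hc/λ₂ = 4.4743 eV
KE₂ = E₂ - φ = 4.4743 - 3.75 = 0.7243 eV

Ratio: KE₁/KE₂ = 5.1955/0.7243 = 7.1726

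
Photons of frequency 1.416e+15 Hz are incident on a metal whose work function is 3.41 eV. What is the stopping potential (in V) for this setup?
2.4461 V

The stopping potential V_s satisfies: eV_s = KE_max

First, find KE_max using Einstein's equation:
E_photon = hf = (6.626×10⁻³⁴ J·s)(1.416e+15 Hz) = 5.8561 eV
KE_max = E_photon - φ = 5.8561 - 3.41 = 2.4461 eV

Since eV_s = KE_max:
V_s = KE_max/e = 2.4461 V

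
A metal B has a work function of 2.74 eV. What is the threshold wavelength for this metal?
452.50 nm

The threshold wavelength is when the photon energy equals the work function:
hc/λ₀ = φ

Solving for λ₀:
λ₀ = hc/φ = (6.626×10⁻³⁴ J·s)(3×10⁸ m/s) / (2.74 eV × 1.602×10⁻¹⁹ J/eV)
λ₀ = 452.50 nm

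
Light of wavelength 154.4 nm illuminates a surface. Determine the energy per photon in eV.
8.0301 eV

Using E = hf = hc/λ:

E = hc/λ = (6.626×10⁻³⁴ J·s)(3×10⁸ m/s) / (154.4×10⁻⁹ m)
E = 8.0301 eV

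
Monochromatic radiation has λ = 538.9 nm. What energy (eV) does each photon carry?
2.3007 eV

Using E = hf = hc/λ:

E = hc/λ = (6.626×10⁻³⁴ J·s)(3×10⁸ m/s) / (538.9×10⁻⁹ m)
E = 2.3007 eV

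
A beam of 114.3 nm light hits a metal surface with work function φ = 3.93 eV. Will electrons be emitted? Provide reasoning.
Yes

For photoemission, the photon energy must exceed the work function.

Photon energy: E = hc/λ = 10.8473 eV
Work function: φ = 3.93 eV

Since E_photon (10.8473 eV) > φ (3.93 eV), photoemission WILL occur.
The threshold wavelength is λ₀ = hc/φ = 315.5 nm.
Since 114.3 nm < 315.5 nm, the light has sufficient energy.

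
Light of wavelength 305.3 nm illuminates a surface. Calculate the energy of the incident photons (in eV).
4.0611 eV

Using E = hf = hc/λ:

E = hc/λ = (6.626×10⁻³⁴ J·s)(3×10⁸ m/s) / (305.3×10⁻⁹ m)
E = 4.0611 eV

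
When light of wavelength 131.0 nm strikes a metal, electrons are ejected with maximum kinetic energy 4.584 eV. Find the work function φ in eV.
4.88 eV

From Einstein's photoelectric equation: KE_max = hf - φ = hc/λ - φ

Rearranging for φ:
φ = hc/λ - KE_max

Calculate photon energy:
E_photon = hc/λ = 9.4644 eV

Therefore:
φ = 9.4644 - 4.584 = 4.88 eV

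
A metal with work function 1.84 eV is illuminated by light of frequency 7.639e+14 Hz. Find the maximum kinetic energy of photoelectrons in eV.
1.3192 eV

Using Einstein's photoelectric equation: KE_max = hf - φ

First, calculate the photon energy:
E_photon = hf = (6.626×10⁻³⁴ J·s)(7.639e+14 Hz)
E_photon = 3.1592 eV

Then, the maximum kinetic energy:
KE_max = E_photon - φ = 3.1592 eV - 1.84 eV = 1.3192 eV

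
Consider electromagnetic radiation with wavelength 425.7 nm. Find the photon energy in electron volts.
2.9125 eV

Using E = hf = hc/λ:

E = hc/λ = (6.626×10⁻³⁴ J·s)(3×10⁸ m/s) / (425.7×10⁻⁹ m)
E = 2.9125 eV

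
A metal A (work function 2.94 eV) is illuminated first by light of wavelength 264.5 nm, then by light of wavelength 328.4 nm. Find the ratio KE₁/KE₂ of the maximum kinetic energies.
2.0918

Using Einstein's equation: KE_max = hc/λ - φ

For λ₁ = 264.5 nm:
E₁ = hc/λ₁ = 4.6875 eV
KE₁ = E₁ - φ = 4.6875 - 2.94 = 1.7475 eV

For λ₂ = 328.4 nm:
E₂ = hc/λ₂ = 3.7754 eV
KE₂ = E₂ - φ = 3.7754 - 2.94 = 0.8354 eV

Ratio: KE₁/KE₂ = 1.7475/0.8354 = 2.0918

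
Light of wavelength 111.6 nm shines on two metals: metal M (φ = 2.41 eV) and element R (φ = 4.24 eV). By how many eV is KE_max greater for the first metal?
1.8300 eV

Using KE_max = hc/λ - φ for each metal:

Photon energy: E = hc/λ = 11.1097 eV

For metal M (φ₁ = 2.41 eV):
KE₁ = E - φ₁ = 11.1097 - 2.41 = 8.6997 eV

For element R (φ₂ = 4.24 eV):
KE₂ = E - φ₂ = 11.1097 - 4.24 = 6.8697 eV

Difference:
ΔKE = KE₁ - KE₂ = 8.6997 - 6.8697 = 1.8300 eV

Note: The difference equals the difference in work functions: 4.24 - 2.41 = 1.83 eV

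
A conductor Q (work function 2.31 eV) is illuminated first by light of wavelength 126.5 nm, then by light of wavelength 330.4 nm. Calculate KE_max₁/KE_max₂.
5.1930

Using Einstein's equation: KE_max = hc/λ - φ

For λ₁ = 126.5 nm:
E₁ = hc/λ₁ = 9.8011 eV
KE₁ = E₁ - φ = 9.8011 - 2.31 = 7.4911 eV

For λ₂ = 330.4 nm:
E₂ = hc/λ₂ = 3.7525 eV
KE₂ = E₂ - φ = 3.7525 - 2.31 = 1.4425 eV

Ratio: KE₁/KE₂ = 7.4911/1.4425 = 5.1930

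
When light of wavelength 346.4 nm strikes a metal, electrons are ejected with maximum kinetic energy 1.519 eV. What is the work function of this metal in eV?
2.06 eV

From Einstein's photoelectric equation: KE_max = hf - φ = hc/λ - φ

Rearranging for φ:
φ = hc/λ - KE_max

Calculate photon energy:
E_photon = hc/λ = 3.5792 eV

Therefore:
φ = 3.5792 - 1.519 = 2.06 eV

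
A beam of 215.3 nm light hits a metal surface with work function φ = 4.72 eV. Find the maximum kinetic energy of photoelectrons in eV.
1.0387 eV

Using Einstein's photoelectric equation: KE_max = hf - φ = hc/λ - φ

First, calculate the photon energy:
E_photon = hc/λ = (6.626×10⁻³⁴ J·s)(3×10⁸ m/s) / (215.3×10⁻⁹ m)
E_photon = 5.7587 eV

Then, the maximum kinetic energy:
KE_max = E_photon - φ = 5.7587 eV - 4.72 eV = 1.0387 eV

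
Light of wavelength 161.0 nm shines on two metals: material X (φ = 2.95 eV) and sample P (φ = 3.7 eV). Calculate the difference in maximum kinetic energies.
0.7500 eV

Using KE_max = hc/λ - φ for each metal:

Photon energy: E = hc/λ = 7.7009 eV

For material X (φ₁ = 2.95 eV):
KE₁ = E - φ₁ = 7.7009 - 2.95 = 4.7509 eV

For sample P (φ₂ = 3.7 eV):
KE₂ = E - φ₂ = 7.7009 - 3.7 = 4.0009 eV

Difference:
ΔKE = KE₁ - KE₂ = 4.7509 - 4.0009 = 0.7500 eV

Note: The difference equals the difference in work functions: 3.7 - 2.95 = 0.75 eV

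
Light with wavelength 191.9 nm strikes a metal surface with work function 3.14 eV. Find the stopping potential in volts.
3.3209 V

The stopping potential V_s satisfies: eV_s = KE_max

First, find KE_max using Einstein's equation:
E_photon = hc/λ = 6.4609 eV
KE_max = E_photon - φ = 6.4609 - 3.14 = 3.3209 eV

Since eV_s = KE_max:
V_s = KE_max/e = 3.3209 V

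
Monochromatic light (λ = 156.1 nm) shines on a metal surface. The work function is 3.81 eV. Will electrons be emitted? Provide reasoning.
Yes

For photoemission, the photon energy must exceed the work function.

Photon energy: E = hc/λ = 7.9426 eV
Work function: φ = 3.81 eV

Since E_photon (7.9426 eV) > φ (3.81 eV), photoemission WILL occur.
The threshold wavelength is λ₀ = hc/φ = 325.4 nm.
Since 156.1 nm < 325.4 nm, the light has sufficient energy.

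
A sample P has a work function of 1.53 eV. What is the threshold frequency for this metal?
3.6995e+14 Hz

The threshold frequency is when the photon energy equals the work function:
hf₀ = φ

Solving for f₀:
f₀ = φ/h = (1.53 eV × 1.602×10⁻¹⁹ J/eV) / (6.626×10⁻³⁴ J·s)
f₀ = 3.6995e+14 Hz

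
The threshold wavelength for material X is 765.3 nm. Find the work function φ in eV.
1.62 eV

At the threshold wavelength, photon energy equals work function:
φ = hc/λ₀

Calculating:
φ = (6.626×10⁻³⁴ J·s)(3×10⁸ m/s) / (765.3×10⁻⁹ m)
φ = 1.62 eV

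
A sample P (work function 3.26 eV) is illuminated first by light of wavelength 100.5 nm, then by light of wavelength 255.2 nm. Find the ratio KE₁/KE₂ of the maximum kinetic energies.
5.6789

Using Einstein's equation: KE_max = hc/λ - φ

For λ₁ = 100.5 nm:
E₁ = hc/λ₁ = 12.3367 eV
KE₁ = E₁ - φ = 12.3367 - 3.26 = 9.0767 eV

For λ₂ = 255.2 nm:
E₂ = hc/λ₂ = 4.8583 eV
KE₂ = E₂ - φ = 4.8583 - 3.26 = 1.5983 eV

Ratio: KE₁/KE₂ = 9.0767/1.5983 = 5.6789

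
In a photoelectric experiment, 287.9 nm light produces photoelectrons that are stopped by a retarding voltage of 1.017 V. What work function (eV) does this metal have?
3.29 eV

The stopping potential gives the maximum kinetic energy: KE_max = eV_s = 1.017 eV

From Einstein's photoelectric equation: KE_max = hc/λ - φ
Rearranging: φ = hc/λ - KE_max

Calculate photon energy:
E_photon = hc/λ = (6.626×10⁻³⁴ J·s)(3×10⁸ m/s) / (287.9×10⁻⁹ m) = 4.3065 eV

Therefore:
φ = 4.3065 - 1.017 = 3.29 eV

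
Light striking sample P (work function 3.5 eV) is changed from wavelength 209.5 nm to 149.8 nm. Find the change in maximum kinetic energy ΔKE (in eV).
2.3585 eV

Using Einstein's equation: KE_max = hc/λ - φ

For λ₁ = 209.5 nm:
KE₁ = hc/λ₁ - φ = 5.9181 - 3.5 = 2.4181 eV

For λ₂ = 149.8 nm:
KE₂ = hc/λ₂ - φ = 8.2766 - 3.5 = 4.7766 eV

Change in KE:
ΔKE = KE₂ - KE₁ = 4.7766 - 2.4181 = 2.3585 eV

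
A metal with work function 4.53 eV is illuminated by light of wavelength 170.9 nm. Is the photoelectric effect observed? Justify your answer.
Yes

For photoemission, the photon energy must exceed the work function.

Photon energy: E = hc/λ = 7.2548 eV
Work function: φ = 4.53 eV

Since E_photon (7.2548 eV) > φ (4.53 eV), photoemission WILL occur.
The threshold wavelength is λ₀ = hc/φ = 273.7 nm.
Since 170.9 nm < 273.7 nm, the light has sufficient energy.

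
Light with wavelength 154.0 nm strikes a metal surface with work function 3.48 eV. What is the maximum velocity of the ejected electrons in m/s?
1.2680e+06 m/s

First, find the maximum kinetic energy:
E_photon = hc/λ = 8.0509 eV
KE_max = E_photon - φ = 8.0509 - 3.48 = 4.5709 eV

Convert to Joules: KE_max = 4.5709 × 1.602×10⁻¹⁹ J = 7.3234e-19 J

Then use KE = ½mv² to find velocity:
v = √(2·KE/m) = √(2 × 7.3234e-19 J / 9.109e-31 kg)
v = 1.2680e+06 m/s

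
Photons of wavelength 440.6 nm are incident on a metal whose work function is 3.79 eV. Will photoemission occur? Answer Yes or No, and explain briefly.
No

For photoemission, the photon energy must exceed the work function.

Photon energy: E = hc/λ = 2.8140 eV
Work function: φ = 3.79 eV

Since E_photon (2.8140 eV) < φ (3.79 eV), photoemission will NOT occur.
The threshold wavelength is λ₀ = hc/φ = 327.1 nm.
Since 440.6 nm > 327.1 nm, the photons lack sufficient energy.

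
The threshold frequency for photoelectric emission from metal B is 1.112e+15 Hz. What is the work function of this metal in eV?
4.60 eV

At the threshold frequency, photon energy equals work function:
φ = hf₀

Calculating:
φ = (6.626×10⁻³⁴ J·s)(1.112e+15 Hz)
φ = 4.60 eV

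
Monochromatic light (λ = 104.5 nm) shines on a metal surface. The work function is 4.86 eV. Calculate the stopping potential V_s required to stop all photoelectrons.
7.0045 V

The stopping potential V_s satisfies: eV_s = KE_max

First, find KE_max using Einstein's equation:
E_photon = hc/λ = 11.8645 eV
KE_max = E_photon - φ = 11.8645 - 4.86 = 7.0045 eV

Since eV_s = KE_max:
V_s = KE_max/e = 7.0045 V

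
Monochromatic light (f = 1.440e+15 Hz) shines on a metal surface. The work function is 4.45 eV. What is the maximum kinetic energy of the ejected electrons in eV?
1.5054 eV

Using Einstein's photoelectric equation: KE_max = hf - φ

First, calculate the photon energy:
E_photon = hf = (6.626×10⁻³⁴ J·s)(1.440e+15 Hz)
E_photon = 5.9554 eV

Then, the maximum kinetic energy:
KE_max = E_photon - φ = 5.9554 eV - 4.45 eV = 1.5054 eV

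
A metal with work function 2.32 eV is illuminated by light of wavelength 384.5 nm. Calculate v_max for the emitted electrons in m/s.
5.6408e+05 m/s

First, find the maximum kinetic energy:
E_photon = hc/λ = 3.2246 eV
KE_max = E_photon - φ = 3.2246 - 2.32 = 0.9046 eV

Convert to Joules: KE_max = 0.9046 × 1.602×10⁻¹⁹ J = 1.4493e-19 J

Then use KE = ½mv² to find velocity:
v = √(2·KE/m) = √(2 × 1.4493e-19 J / 9.109e-31 kg)
v = 5.6408e+05 m/s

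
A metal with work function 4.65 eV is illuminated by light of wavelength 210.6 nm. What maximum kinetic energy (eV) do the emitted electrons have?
1.2372 eV

Using Einstein's photoelectric equation: KE_max = hf - φ = hc/λ - φ

First, calculate the photon energy:
E_photon = hc/λ = (6.626×10⁻³⁴ J·s)(3×10⁸ m/s) / (210.6×10⁻⁹ m)
E_photon = 5.8872 eV

Then, the maximum kinetic energy:
KE_max = E_photon - φ = 5.8872 eV - 4.65 eV = 1.2372 eV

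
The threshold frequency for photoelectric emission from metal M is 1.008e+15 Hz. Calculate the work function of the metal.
4.17 eV

At the threshold frequency, photon energy equals work function:
φ = hf₀

Calculating:
φ = (6.626×10⁻³⁴ J·s)(1.008e+15 Hz)
φ = 4.17 eV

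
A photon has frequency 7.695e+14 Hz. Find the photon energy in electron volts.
3.1824 eV

Using E = hf:

E = hf = (6.626×10⁻³⁴ J·s)(7.695e+14 Hz)
E = 3.1824 eV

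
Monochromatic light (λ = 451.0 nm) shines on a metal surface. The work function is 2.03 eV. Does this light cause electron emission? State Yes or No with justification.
Yes

For photoemission, the photon energy must exceed the work function.

Photon energy: E = hc/λ = 2.7491 eV
Work function: φ = 2.03 eV

Since E_photon (2.7491 eV) > φ (2.03 eV), photoemission WILL occur.
The threshold wavelength is λ₀ = hc/φ = 610.8 nm.
Since 451.0 nm < 610.8 nm, the light has sufficient energy.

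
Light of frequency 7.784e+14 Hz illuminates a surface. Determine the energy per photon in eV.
3.2192 eV

Using E = hf:

E = hf = (6.626×10⁻³⁴ J·s)(7.784e+14 Hz)
E = 3.2192 eV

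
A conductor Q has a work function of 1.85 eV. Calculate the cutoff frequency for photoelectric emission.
4.4733e+14 Hz

The threshold frequency is when the photon energy equals the work function:
hf₀ = φ

Solving for f₀:
f₀ = φ/h = (1.85 eV × 1.602×10⁻¹⁹ J/eV) / (6.626×10⁻³⁴ J·s)
f₀ = 4.4733e+14 Hz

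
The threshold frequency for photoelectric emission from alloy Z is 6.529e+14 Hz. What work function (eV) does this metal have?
2.70 eV

At the threshold frequency, photon energy equals work function:
φ = hf₀

Calculating:
φ = (6.626×10⁻³⁴ J·s)(6.529e+14 Hz)
φ = 2.70 eV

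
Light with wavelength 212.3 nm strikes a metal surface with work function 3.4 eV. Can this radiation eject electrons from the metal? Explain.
Yes

For photoemission, the photon energy must exceed the work function.

Photon energy: E = hc/λ = 5.8400 eV
Work function: φ = 3.4 eV

Since E_photon (5.8400 eV) > φ (3.4 eV), photoemission WILL occur.
The threshold wavelength is λ₀ = hc/φ = 364.7 nm.
Since 212.3 nm < 364.7 nm, the light has sufficient energy.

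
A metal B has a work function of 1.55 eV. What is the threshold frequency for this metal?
3.7479e+14 Hz

The threshold frequency is when the photon energy equals the work function:
hf₀ = φ

Solving for f₀:
f₀ = φ/h = (1.55 eV × 1.602×10⁻¹⁹ J/eV) / (6.626×10⁻³⁴ J·s)
f₀ = 3.7479e+14 Hz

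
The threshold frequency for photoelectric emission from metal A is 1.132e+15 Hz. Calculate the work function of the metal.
4.68 eV

At the threshold frequency, photon energy equals work function:
φ = hf₀

Calculating:
φ = (6.626×10⁻³⁴ J·s)(1.132e+15 Hz)
φ = 4.68 eV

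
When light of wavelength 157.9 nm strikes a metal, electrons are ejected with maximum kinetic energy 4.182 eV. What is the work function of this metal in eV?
3.67 eV

From Einstein's photoelectric equation: KE_max = hf - φ = hc/λ - φ

Rearranging for φ:
φ = hc/λ - KE_max

Calculate photon energy:
E_photon = hc/λ = 7.8521 eV

Therefore:
φ = 7.8521 - 4.182 = 3.67 eV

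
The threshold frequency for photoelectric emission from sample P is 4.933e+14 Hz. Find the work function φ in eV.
2.04 eV

At the threshold frequency, photon energy equals work function:
φ = hf₀

Calculating:
φ = (6.626×10⁻³⁴ J·s)(4.933e+14 Hz)
φ = 2.04 eV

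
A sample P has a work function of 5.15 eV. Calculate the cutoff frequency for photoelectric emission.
1.2453e+15 Hz

The threshold frequency is when the photon energy equals the work function:
hf₀ = φ

Solving for f₀:
f₀ = φ/h = (5.15 eV × 1.602×10⁻¹⁹ J/eV) / (6.626×10⁻³⁴ J·s)
f₀ = 1.2453e+15 Hz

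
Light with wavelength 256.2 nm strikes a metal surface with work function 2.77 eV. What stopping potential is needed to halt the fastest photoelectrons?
2.0694 V

The stopping potential V_s satisfies: eV_s = KE_max

First, find KE_max using Einstein's equation:
E_photon = hc/λ = 4.8394 eV
KE_max = E_photon - φ = 4.8394 - 2.77 = 2.0694 eV

Since eV_s = KE_max:
V_s = KE_max/e = 2.0694 V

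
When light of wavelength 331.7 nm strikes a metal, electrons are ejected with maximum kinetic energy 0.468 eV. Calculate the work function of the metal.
3.27 eV

From Einstein's photoelectric equation: KE_max = hf - φ = hc/λ - φ

Rearranging for φ:
φ = hc/λ - KE_max

Calculate photon energy:
E_photon = hc/λ = 3.7378 eV

Therefore:
φ = 3.7378 - 0.468 = 3.27 eV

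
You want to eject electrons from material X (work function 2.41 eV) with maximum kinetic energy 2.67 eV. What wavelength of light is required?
244.06 nm

From Einstein's equation: KE_max = hc/λ - φ

Rearranging for λ:
hc/λ = KE_max + φ
λ = hc/(KE_max + φ)

Required photon energy:
E_photon = KE_max + φ = 2.67 + 2.41 = 5.08 eV

Required wavelength:
λ = hc/E_photon = (6.626×10⁻³⁴)(3×10⁸) / (5.08 × 1.602×10⁻¹⁹)
λ = 244.06 nm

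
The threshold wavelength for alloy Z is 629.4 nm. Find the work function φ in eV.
1.97 eV

At the threshold wavelength, photon energy equals work function:
φ = hc/λ₀

Calculating:
φ = (6.626×10⁻³⁴ J·s)(3×10⁸ m/s) / (629.4×10⁻⁹ m)
φ = 1.97 eV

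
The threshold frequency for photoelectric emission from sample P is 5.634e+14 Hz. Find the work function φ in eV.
2.33 eV

At the threshold frequency, photon energy equals work function:
φ = hf₀

Calculating:
φ = (6.626×10⁻³⁴ J·s)(5.634e+14 Hz)
φ = 2.33 eV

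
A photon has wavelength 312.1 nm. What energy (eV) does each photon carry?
3.9726 eV

Using E = hf = hc/λ:

E = hc/λ = (6.626×10⁻³⁴ J·s)(3×10⁸ m/s) / (312.1×10⁻⁹ m)
E = 3.9726 eV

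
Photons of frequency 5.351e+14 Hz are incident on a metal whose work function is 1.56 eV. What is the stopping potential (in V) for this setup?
0.6530 V

The stopping potential V_s satisfies: eV_s = KE_max

First, find KE_max using Einstein's equation:
E_photon = hf = (6.626×10⁻³⁴ J·s)(5.351e+14 Hz) = 2.2130 eV
KE_max = E_photon - φ = 2.2130 - 1.56 = 0.6530 eV

Since eV_s = KE_max:
V_s = KE_max/e = 0.6530 V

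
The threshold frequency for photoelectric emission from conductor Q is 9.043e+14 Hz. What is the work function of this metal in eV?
3.74 eV

At the threshold frequency, photon energy equals work function:
φ = hf₀

Calculating:
φ = (6.626×10⁻³⁴ J·s)(9.043e+14 Hz)
φ = 3.74 eV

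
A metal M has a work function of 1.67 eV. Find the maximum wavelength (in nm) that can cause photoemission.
742.42 nm

The threshold wavelength is when the photon energy equals the work function:
hc/λ₀ = φ

Solving for λ₀:
λ₀ = hc/φ = (6.626×10⁻³⁴ J·s)(3×10⁸ m/s) / (1.67 eV × 1.602×10⁻¹⁹ J/eV)
λ₀ = 742.42 nm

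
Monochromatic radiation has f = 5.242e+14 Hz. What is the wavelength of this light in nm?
571.90 nm

Using the wave equation: c = fλ

Solving for wavelength:
λ = c/f = (3×10⁸ m/s) / (5.242e+14 Hz)
λ = 571.90 nm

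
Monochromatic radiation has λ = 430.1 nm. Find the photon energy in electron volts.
2.8827 eV

Using E = hf = hc/λ:

E = hc/λ = (6.626×10⁻³⁴ J·s)(3×10⁸ m/s) / (430.1×10⁻⁹ m)
E = 2.8827 eV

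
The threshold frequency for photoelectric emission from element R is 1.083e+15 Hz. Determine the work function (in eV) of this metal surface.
4.48 eV

At the threshold frequency, photon energy equals work function:
φ = hf₀

Calculating:
φ = (6.626×10⁻³⁴ J·s)(1.083e+15 Hz)
φ = 4.48 eV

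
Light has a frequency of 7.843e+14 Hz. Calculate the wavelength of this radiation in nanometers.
382.24 nm

Using the wave equation: c = fλ

Solving for wavelength:
λ = c/f = (3×10⁸ m/s) / (7.843e+14 Hz)
λ = 382.24 nm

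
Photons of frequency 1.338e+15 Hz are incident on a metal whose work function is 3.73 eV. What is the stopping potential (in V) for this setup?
1.8035 V

The stopping potential V_s satisfies: eV_s = KE_max

First, find KE_max using Einstein's equation:
E_photon = hf = (6.626×10⁻³⁴ J·s)(1.338e+15 Hz) = 5.5335 eV
KE_max = E_photon - φ = 5.5335 - 3.73 = 1.8035 eV

Since eV_s = KE_max:
V_s = KE_max/e = 1.8035 V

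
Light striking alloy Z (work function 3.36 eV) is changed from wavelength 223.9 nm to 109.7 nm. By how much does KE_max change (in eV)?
5.7646 eV

Using Einstein's equation: KE_max = hc/λ - φ

For λ₁ = 223.9 nm:
KE₁ = hc/λ₁ - φ = 5.5375 - 3.36 = 2.1775 eV

For λ₂ = 109.7 nm:
KE₂ = hc/λ₂ - φ = 11.3021 - 3.36 = 7.9421 eV

Change in KE:
ΔKE = KE₂ - KE₁ = 7.9421 - 2.1775 = 5.7646 eV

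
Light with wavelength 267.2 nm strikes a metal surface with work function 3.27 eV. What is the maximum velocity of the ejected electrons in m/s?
6.9423e+05 m/s

First, find the maximum kinetic energy:
E_photon = hc/λ = 4.6401 eV
KE_max = E_photon - φ = 4.6401 - 3.27 = 1.3701 eV

Convert to Joules: KE_max = 1.3701 × 1.602×10⁻¹⁹ J = 2.1952e-19 J

Then use KE = ½mv² to find velocity:
v = √(2·KE/m) = √(2 × 2.1952e-19 J / 9.109e-31 kg)
v = 6.9423e+05 m/s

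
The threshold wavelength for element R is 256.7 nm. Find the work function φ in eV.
4.83 eV

At the threshold wavelength, photon energy equals work function:
φ = hc/λ₀

Calculating:
φ = (6.626×10⁻³⁴ J·s)(3×10⁸ m/s) / (256.7×10⁻⁹ m)
φ = 4.83 eV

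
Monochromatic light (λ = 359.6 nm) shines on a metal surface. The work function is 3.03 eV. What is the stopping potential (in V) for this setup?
0.4178 V

The stopping potential V_s satisfies: eV_s = KE_max

First, find KE_max using Einstein's equation:
E_photon = hc/λ = 3.4478 eV
KE_max = E_photon - φ = 3.4478 - 3.03 = 0.4178 eV

Since eV_s = KE_max:
V_s = KE_max/e = 0.4178 V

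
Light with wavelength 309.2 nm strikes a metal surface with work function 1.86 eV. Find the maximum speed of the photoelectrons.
8.6962e+05 m/s

First, find the maximum kinetic energy:
E_photon = hc/λ = 4.0098 eV
KE_max = E_photon - φ = 4.0098 - 1.86 = 2.1498 eV

Convert to Joules: KE_max = 2.1498 × 1.602×10⁻¹⁹ J = 3.4444e-19 J

Then use KE = ½mv² to find velocity:
v = √(2·KE/m) = √(2 × 3.4444e-19 J / 9.109e-31 kg)
v = 8.6962e+05 m/s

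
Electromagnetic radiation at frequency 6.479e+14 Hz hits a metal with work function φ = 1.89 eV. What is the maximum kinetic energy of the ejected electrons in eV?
0.7895 eV

Using Einstein's photoelectric equation: KE_max = hf - φ

First, calculate the photon energy:
E_photon = hf = (6.626×10⁻³⁴ J·s)(6.479e+14 Hz)
E_photon = 2.6795 eV

Then, the maximum kinetic energy:
KE_max = E_photon - φ = 2.6795 eV - 1.89 eV = 0.7895 eV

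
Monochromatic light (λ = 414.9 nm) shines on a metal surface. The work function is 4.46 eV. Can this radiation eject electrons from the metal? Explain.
No

For photoemission, the photon energy must exceed the work function.

Photon energy: E = hc/λ = 2.9883 eV
Work function: φ = 4.46 eV

Since E_photon (2.9883 eV) < φ (4.46 eV), photoemission will NOT occur.
The threshold wavelength is λ₀ = hc/φ = 278.0 nm.
Since 414.9 nm > 278.0 nm, the photons lack sufficient energy.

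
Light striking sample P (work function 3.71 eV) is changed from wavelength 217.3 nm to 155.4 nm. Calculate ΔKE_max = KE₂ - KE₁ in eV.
2.2727 eV

Using Einstein's equation: KE_max = hc/λ - φ

For λ₁ = 217.3 nm:
KE₁ = hc/λ₁ - φ = 5.7057 - 3.71 = 1.9957 eV

For λ₂ = 155.4 nm:
KE₂ = hc/λ₂ - φ = 7.9784 - 3.71 = 4.2684 eV

Change in KE:
ΔKE = KE₂ - KE₁ = 4.2684 - 1.9957 = 2.2727 eV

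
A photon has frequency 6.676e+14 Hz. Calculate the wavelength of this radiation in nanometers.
449.06 nm

Using the wave equation: c = fλ

Solving for wavelength:
λ = c/f = (3×10⁸ m/s) / (6.676e+14 Hz)
λ = 449.06 nm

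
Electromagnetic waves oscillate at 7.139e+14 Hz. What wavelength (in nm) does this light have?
419.94 nm

Using the wave equation: c = fλ

Solving for wavelength:
λ = c/f = (3×10⁸ m/s) / (7.139e+14 Hz)
λ = 419.94 nm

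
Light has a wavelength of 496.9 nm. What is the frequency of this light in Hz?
6.0333e+14 Hz

Using the wave equation: c = fλ

Solving for frequency:
f = c/λ = (3×10⁸ m/s) / (496.9×10⁻⁹ m)
f = 6.0333e+14 Hz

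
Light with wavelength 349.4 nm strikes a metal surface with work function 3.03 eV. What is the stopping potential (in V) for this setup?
0.5185 V

The stopping potential V_s satisfies: eV_s = KE_max

First, find KE_max using Einstein's equation:
E_photon = hc/λ = 3.5485 eV
KE_max = E_photon - φ = 3.5485 - 3.03 = 0.5185 eV

Since eV_s = KE_max:
V_s = KE_max/e = 0.5185 V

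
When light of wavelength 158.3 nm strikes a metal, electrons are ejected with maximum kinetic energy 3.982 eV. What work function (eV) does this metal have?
3.85 eV

From Einstein's photoelectric equation: KE_max = hf - φ = hc/λ - φ

Rearranging for φ:
φ = hc/λ - KE_max

Calculate photon energy:
E_photon = hc/λ = 7.8322 eV

Therefore:
φ = 7.8322 - 3.982 = 3.85 eV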